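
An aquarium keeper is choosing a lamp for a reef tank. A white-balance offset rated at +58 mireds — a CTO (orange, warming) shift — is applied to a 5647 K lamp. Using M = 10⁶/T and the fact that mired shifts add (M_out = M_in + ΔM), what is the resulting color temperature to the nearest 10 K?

M_in = 10⁶/5647 = 177.09 mireds.
M_out = 177.09 + (+58) = 235.09 mireds.
T_out = 10⁶/235.09 = 4253.8 K → 4250 K.

4250 K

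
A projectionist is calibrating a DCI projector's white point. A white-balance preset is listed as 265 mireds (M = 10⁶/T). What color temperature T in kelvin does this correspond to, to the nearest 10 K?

T = 10⁶ / 265 = 3773.58 K → 3770 K.

3770 K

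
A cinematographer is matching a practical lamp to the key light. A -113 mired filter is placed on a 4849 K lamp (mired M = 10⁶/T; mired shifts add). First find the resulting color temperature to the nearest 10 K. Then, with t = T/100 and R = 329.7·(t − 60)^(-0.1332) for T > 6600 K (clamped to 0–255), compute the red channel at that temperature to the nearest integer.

197

M_in = 10⁶/4849 = 206.23; M_out = 206.23 + (-113) = 93.23.
T_out = 10⁶/93.23 = 10726.4 K → 10730 K; t = 107.3.
R = 329.7·(107.3 − 60)^(-0.1332) = 329.7·47.3^(-0.1332) = 329.7·0.59829 = 197.255.
Rounded: 197.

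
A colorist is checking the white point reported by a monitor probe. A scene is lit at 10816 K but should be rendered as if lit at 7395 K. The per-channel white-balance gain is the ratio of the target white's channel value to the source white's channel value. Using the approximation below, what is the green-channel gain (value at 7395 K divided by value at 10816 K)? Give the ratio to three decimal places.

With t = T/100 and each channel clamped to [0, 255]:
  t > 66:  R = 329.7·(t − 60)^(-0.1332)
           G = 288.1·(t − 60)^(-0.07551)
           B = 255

At 10816 K (t = 108.16):
  G = 288.1·(108.16 − 60)^(-0.07551) = 288.1·48.16^(-0.07551) = 288.1·0.74635 = 215.022.
At 7395 K (t = 73.95):
  G = 288.1·(73.95 − 60)^(-0.07551) = 288.1·13.95^(-0.07551) = 288.1·0.81955 = 236.111.
Gain = 236.111 / 215.022 = 1.0981 → 1.098.

1.098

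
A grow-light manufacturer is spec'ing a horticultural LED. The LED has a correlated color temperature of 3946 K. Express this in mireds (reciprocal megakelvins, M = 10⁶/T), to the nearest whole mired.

M = 10⁶ / 3946 = 253.421 → 253 mireds.

253 mireds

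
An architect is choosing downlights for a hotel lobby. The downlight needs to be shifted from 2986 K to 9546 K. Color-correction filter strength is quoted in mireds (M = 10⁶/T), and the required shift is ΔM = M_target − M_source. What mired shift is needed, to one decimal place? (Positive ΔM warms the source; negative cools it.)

-230.1 mireds

M_source = 10⁶/2986 = 334.896; M_target = 10⁶/9546 = 104.756.
ΔM = 104.756 − 334.896 = -230.140 → -230.1 mireds, a cooling shift.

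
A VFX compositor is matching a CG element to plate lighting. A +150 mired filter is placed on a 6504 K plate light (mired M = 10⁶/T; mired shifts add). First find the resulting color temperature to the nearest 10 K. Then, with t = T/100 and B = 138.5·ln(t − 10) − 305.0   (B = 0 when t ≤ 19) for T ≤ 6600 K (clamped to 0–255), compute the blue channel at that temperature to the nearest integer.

129

M_in = 10⁶/6504 = 153.75; M_out = 153.75 + (+150) = 303.75.
T_out = 10⁶/303.75 = 3292.2 K → 3290 K; t = 32.9.
B = 138.5·ln(32.9 − 10) − 305.0 = 138.5·ln 22.9 − 305.0 = 138.5·3.1311 − 305.0 = 128.662.
Rounded: 129.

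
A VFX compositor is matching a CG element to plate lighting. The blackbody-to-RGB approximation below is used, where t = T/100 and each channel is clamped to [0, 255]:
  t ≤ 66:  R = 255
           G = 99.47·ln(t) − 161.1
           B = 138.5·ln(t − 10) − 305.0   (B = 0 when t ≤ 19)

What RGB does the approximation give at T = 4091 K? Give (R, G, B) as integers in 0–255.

(255, 208, 170)

t = 4091/100 = 40.91; the t ≤ 66 branch applies.
R = 255 by definition for t ≤ 66.
G = 99.47·ln 40.91 − 161.1 = 99.47·3.7114 − 161.1 = 208.070.
B = 138.5·ln(40.91 − 10) − 305.0 = 138.5·ln 30.91 − 305.0 = 138.5·3.4311 − 305.0 = 170.205.
Rounded: (255, 208, 170).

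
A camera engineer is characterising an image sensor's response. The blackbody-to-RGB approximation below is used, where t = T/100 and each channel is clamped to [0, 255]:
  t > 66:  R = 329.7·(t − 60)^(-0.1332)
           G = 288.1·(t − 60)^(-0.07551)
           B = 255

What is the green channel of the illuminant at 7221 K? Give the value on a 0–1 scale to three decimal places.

t = 7221/100 = 72.21; the t > 66 branch applies.
G = 288.1·(72.21 − 60)^(-0.07551) = 288.1·12.21^(-0.07551) = 288.1·0.82783 = 238.498.
On a 0–1 scale: 238.498/255 = 0.9353 → 0.935.

0.935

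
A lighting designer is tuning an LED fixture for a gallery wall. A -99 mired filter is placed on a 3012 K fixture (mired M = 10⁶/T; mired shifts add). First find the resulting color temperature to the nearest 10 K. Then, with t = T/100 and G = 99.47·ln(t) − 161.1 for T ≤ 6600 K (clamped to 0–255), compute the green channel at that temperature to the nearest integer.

213

M_in = 10⁶/3012 = 332.01; M_out = 332.01 + (-99) = 233.01.
T_out = 10⁶/233.01 = 4291.7 K → 4290 K; t = 42.9.
G = 99.47·ln 42.9 − 161.1 = 99.47·3.7589 − 161.1 = 212.795.
Rounded: 213.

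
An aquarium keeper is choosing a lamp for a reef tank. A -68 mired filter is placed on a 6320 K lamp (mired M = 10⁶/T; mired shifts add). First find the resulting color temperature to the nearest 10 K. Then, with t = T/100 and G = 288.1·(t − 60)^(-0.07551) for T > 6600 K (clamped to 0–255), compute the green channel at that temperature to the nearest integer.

M_in = 10⁶/6320 = 158.23; M_out = 158.23 + (-68) = 90.23.
T_out = 10⁶/90.23 = 11083.1 K → 11080 K; t = 110.8.
G = 288.1·(110.8 − 60)^(-0.07551) = 288.1·50.8^(-0.07551) = 288.1·0.74334 = 214.158.
Rounded: 214.

214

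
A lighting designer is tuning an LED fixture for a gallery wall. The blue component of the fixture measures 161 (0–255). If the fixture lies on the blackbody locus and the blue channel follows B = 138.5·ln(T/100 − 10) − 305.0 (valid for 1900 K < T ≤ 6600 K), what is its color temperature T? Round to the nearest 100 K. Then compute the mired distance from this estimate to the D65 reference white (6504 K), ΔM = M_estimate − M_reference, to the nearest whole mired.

ln(t − 10) = (161 + 305.0) / 138.5 = 3.3646.
t − 10 = e^3.3646 = 28.923, so t = 38.923.
T = 100·t = 3892 K → 3900 K to the nearest 100 K.
M_estimate = 10⁶/3900 = 256.41; M_reference = 10⁶/6504 = 153.75.
ΔM = 256.41 − 153.75 = 102.66 → +103 mireds.

+103 mireds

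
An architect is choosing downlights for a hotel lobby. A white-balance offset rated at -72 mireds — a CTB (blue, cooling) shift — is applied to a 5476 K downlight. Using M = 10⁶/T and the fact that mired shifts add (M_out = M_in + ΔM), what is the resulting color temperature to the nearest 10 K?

9040 K

M_in = 10⁶/5476 = 182.62 mireds.
M_out = 182.62 + (-72) = 110.62 mireds.
T_out = 10⁶/110.62 = 9040.4 K → 9040 K.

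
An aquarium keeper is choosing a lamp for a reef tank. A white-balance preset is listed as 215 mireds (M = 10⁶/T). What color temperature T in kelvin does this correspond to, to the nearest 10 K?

4650 K

T = 10⁶ / 215 = 4651.16 K → 4650 K.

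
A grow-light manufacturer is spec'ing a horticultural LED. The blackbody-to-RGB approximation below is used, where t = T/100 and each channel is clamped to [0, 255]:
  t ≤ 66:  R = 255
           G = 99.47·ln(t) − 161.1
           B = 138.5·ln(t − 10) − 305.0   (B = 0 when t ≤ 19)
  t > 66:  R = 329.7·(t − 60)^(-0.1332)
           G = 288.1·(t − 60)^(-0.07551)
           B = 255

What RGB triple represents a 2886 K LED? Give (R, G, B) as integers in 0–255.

t = 2886/100 = 28.86; the t ≤ 66 branch applies.
R = 255 by definition for t ≤ 66.
G = 99.47·ln 28.86 − 161.1 = 99.47·3.3625 − 161.1 = 173.364.
B = 138.5·ln(28.86 − 10) − 305.0 = 138.5·ln 18.86 − 305.0 = 138.5·2.9370 − 305.0 = 101.780.
Rounded: (255, 173, 102).

(255, 173, 102)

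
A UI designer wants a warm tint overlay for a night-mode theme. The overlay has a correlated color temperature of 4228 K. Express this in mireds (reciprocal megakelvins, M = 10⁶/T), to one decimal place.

M = 10⁶ / 4228 = 236.518 → 236.5 mireds.

236.5 mireds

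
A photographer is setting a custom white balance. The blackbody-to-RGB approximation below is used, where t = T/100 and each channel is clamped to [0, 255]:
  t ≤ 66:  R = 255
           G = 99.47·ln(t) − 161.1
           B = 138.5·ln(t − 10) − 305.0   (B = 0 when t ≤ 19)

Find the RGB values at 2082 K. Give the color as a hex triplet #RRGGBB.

#FF8D19

t = 2082/100 = 20.82; the t ≤ 66 branch applies.
R = 255 by definition for t ≤ 66.
G = 99.47·ln 20.82 − 161.1 = 99.47·3.0359 − 161.1 = 140.882.
B = 138.5·ln(20.82 − 10) − 305.0 = 138.5·ln 10.82 − 305.0 = 138.5·2.3814 − 305.0 = 24.823.
Rounded: (255, 141, 25).
In hex: #FF8D19.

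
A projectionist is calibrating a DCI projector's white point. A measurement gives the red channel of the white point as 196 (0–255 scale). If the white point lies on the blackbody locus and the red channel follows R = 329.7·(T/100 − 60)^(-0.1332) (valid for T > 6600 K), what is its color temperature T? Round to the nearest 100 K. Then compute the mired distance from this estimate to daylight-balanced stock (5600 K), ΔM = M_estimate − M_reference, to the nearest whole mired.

-88 mireds

(t − 60)^(-0.1332) = 196/329.7 = 0.59448.
t − 60 = 0.59448^(1/-0.1332) = 0.59448^(-7.508) = 49.621, so t = 109.621.
T = 100·t = 10962 K → 11000 K to the nearest 100 K.
M_estimate = 10⁶/11000 = 90.91; M_reference = 10⁶/5600 = 178.57.
ΔM = 90.91 − 178.57 = -87.66 → -88 mireds.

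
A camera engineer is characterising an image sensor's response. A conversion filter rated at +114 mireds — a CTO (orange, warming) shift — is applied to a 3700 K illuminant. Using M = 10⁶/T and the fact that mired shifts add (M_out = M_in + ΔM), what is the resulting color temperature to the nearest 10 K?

2600 K

M_in = 10⁶/3700 = 270.27 mireds.
M_out = 270.27 + (+114) = 384.27 mireds.
T_out = 10⁶/384.27 = 2602.3 K → 2600 K.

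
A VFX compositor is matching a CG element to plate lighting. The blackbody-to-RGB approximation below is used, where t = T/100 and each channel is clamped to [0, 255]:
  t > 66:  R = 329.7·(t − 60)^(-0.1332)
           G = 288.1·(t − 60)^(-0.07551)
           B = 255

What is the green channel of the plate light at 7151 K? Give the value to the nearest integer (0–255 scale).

t = 7151/100 = 71.51; the t > 66 branch applies.
G = 288.1·(71.51 − 60)^(-0.07551) = 288.1·11.51^(-0.07551) = 288.1·0.83153 = 239.564.
Rounded: 240.

240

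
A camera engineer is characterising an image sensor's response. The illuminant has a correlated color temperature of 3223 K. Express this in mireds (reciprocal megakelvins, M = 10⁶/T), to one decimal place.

M = 10⁶ / 3223 = 310.270 → 310.3 mireds.

310.3 mireds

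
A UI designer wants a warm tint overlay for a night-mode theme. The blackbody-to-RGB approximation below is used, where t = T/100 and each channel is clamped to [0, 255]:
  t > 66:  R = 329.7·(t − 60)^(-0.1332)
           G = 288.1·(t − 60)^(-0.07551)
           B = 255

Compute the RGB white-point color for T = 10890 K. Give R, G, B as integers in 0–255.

R=196, G=215, B=255

t = 10890/100 = 108.9; the t > 66 branch applies.
R = 329.7·(108.9 − 60)^(-0.1332) = 329.7·48.9^(-0.1332) = 329.7·0.59564 = 196.383.
G = 288.1·(108.9 − 60)^(-0.07551) = 288.1·48.9^(-0.07551) = 288.1·0.74549 = 214.775.
B = 255 by definition for t > 66.
Rounded: (196, 215, 255).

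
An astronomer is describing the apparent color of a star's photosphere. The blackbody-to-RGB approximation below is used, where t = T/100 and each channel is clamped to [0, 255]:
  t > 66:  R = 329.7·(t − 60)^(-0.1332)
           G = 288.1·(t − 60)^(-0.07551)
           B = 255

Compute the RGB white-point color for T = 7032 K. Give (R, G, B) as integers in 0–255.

(242, 242, 255)

t = 7032/100 = 70.32; the t > 66 branch applies.
R = 329.7·(70.32 − 60)^(-0.1332) = 329.7·10.32^(-0.1332) = 329.7·0.73279 = 241.600.
G = 288.1·(70.32 − 60)^(-0.07551) = 288.1·10.32^(-0.07551) = 288.1·0.83841 = 241.546.
B = 255 by definition for t > 66.
Rounded: (242, 242, 255).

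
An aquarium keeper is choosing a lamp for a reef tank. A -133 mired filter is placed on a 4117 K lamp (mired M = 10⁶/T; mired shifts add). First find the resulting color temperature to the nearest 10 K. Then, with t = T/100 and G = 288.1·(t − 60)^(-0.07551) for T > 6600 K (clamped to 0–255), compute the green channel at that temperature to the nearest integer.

222

M_in = 10⁶/4117 = 242.90; M_out = 242.90 + (-133) = 109.90.
T_out = 10⁶/109.90 = 9099.6 K → 9100 K; t = 91.
G = 288.1·(91 − 60)^(-0.07551) = 288.1·31^(-0.07551) = 288.1·0.77159 = 222.295.
Rounded: 222.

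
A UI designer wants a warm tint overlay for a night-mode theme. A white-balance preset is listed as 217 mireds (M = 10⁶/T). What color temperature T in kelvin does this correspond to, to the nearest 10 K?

T = 10⁶ / 217 = 4608.29 K → 4610 K.

4610 K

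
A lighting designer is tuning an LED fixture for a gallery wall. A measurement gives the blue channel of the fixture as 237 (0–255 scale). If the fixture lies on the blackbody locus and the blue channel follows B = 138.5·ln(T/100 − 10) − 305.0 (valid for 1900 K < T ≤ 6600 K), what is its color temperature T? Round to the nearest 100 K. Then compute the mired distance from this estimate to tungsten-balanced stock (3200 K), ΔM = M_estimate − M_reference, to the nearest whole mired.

ln(t − 10) = (237 + 305.0) / 138.5 = 3.9134.
t − 10 = e^3.9134 = 50.067, so t = 60.067.
T = 100·t = 6007 K → 6000 K to the nearest 100 K.
M_estimate = 10⁶/6000 = 166.67; M_reference = 10⁶/3200 = 312.50.
ΔM = 166.67 − 312.50 = -145.83 → -146 mireds.

-146 mireds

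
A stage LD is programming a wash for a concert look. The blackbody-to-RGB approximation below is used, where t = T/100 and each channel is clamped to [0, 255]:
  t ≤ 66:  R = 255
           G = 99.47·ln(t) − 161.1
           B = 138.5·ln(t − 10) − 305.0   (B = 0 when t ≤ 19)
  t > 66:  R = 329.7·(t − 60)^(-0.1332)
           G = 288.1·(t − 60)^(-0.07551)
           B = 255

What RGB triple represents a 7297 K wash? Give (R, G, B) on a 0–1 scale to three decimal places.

(0.919, 0.931, 1.000)

t = 7297/100 = 72.97; the t > 66 branch applies.
R = 329.7·(72.97 − 60)^(-0.1332) = 329.7·12.97^(-0.1332) = 329.7·0.71081 = 234.356.
G = 288.1·(72.97 − 60)^(-0.07551) = 288.1·12.97^(-0.07551) = 288.1·0.82407 = 237.413.
B = 255 by definition for t > 66.
Dividing each by 255: (0.9190, 0.9310, 1.0000) → (0.919, 0.931, 1.000).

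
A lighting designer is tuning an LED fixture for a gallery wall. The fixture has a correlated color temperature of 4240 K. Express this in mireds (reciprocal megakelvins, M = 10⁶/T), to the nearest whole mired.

M = 10⁶ / 4240 = 235.849 → 236 mireds.

236 mireds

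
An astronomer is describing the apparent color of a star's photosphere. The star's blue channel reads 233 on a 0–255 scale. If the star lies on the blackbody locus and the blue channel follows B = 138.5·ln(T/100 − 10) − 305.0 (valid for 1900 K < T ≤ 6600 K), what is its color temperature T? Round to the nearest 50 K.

ln(t − 10) = (233 + 305.0) / 138.5 = 3.8845.
t − 10 = e^3.8845 = 48.641, so t = 58.641.
T = 100·t = 5864 K → 5850 K to the nearest 50 K.

5850 K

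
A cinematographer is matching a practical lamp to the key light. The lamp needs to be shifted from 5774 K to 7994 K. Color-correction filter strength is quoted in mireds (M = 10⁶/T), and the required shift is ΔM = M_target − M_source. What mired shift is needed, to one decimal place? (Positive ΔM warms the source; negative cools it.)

-48.1 mireds

M_source = 10⁶/5774 = 173.190; M_target = 10⁶/7994 = 125.094.
ΔM = 125.094 − 173.190 = -48.096 → -48.1 mireds, a cooling shift.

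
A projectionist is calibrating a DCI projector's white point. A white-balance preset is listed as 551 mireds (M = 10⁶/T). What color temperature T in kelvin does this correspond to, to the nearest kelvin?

T = 10⁶ / 551 = 1814.88 K → 1815 K.

1815 K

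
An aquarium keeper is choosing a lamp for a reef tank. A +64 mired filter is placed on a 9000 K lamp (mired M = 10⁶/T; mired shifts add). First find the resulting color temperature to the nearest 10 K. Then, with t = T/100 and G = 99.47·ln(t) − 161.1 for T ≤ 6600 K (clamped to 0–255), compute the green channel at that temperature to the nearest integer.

241

M_in = 10⁶/9000 = 111.11; M_out = 111.11 + (+64) = 175.11.
T_out = 10⁶/175.11 = 5710.7 K → 5710 K; t = 57.1.
G = 99.47·ln 57.1 − 161.1 = 99.47·4.0448 − 161.1 = 241.237.
Rounded: 241.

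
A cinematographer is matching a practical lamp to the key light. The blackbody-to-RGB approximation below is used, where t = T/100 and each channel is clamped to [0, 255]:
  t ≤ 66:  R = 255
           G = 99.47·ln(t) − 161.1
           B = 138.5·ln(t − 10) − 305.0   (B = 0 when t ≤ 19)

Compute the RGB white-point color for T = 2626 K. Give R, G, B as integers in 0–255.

t = 2626/100 = 26.26; the t ≤ 66 branch applies.
R = 255 by definition for t ≤ 66.
G = 99.47·ln 26.26 − 161.1 = 99.47·3.2680 − 161.1 = 163.973.
B = 138.5·ln(26.26 − 10) − 305.0 = 138.5·ln 16.26 − 305.0 = 138.5·2.7887 − 305.0 = 81.236.
Rounded: (255, 164, 81).

R=255, G=164, B=81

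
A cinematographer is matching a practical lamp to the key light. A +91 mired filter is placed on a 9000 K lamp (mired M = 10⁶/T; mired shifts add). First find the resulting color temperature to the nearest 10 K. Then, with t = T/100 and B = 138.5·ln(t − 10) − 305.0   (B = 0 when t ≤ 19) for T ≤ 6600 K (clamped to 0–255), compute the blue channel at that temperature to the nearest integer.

M_in = 10⁶/9000 = 111.11; M_out = 111.11 + (+91) = 202.11.
T_out = 10⁶/202.11 = 4947.8 K → 4950 K; t = 49.5.
B = 138.5·ln(49.5 − 10) − 305.0 = 138.5·ln 39.5 − 305.0 = 138.5·3.6763 − 305.0 = 204.168.
Rounded: 204.

204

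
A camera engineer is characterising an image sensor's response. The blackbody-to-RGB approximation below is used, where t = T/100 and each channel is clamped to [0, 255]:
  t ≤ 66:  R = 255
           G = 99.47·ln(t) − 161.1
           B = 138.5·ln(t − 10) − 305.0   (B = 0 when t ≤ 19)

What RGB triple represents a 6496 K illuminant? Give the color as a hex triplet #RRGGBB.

t = 6496/100 = 64.96; the t ≤ 66 branch applies.
R = 255 by definition for t ≤ 66.
G = 99.47·ln 64.96 − 161.1 = 99.47·4.1738 − 161.1 = 254.065.
B = 138.5·ln(64.96 − 10) − 305.0 = 138.5·ln 54.96 − 305.0 = 138.5·4.0066 − 305.0 = 249.915.
Rounded: (255, 254, 250).
In hex: #FFFEFA.

#FFFEFA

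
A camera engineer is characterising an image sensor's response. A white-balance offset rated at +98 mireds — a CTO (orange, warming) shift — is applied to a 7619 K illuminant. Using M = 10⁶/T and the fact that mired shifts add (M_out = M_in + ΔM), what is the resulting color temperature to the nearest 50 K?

4350 K

M_in = 10⁶/7619 = 131.25 mireds.
M_out = 131.25 + (+98) = 229.25 mireds.
T_out = 10⁶/229.25 = 4362.0 K → 4350 K.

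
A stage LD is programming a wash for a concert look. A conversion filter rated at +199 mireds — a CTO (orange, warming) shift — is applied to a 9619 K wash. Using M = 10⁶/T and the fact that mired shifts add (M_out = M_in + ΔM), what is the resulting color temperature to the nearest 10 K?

M_in = 10⁶/9619 = 103.96 mireds.
M_out = 103.96 + (+199) = 302.96 mireds.
T_out = 10⁶/302.96 = 3300.8 K → 3300 K.

3300 K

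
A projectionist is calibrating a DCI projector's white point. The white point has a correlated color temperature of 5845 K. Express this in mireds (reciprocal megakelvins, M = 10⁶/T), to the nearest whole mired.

171 mireds

M = 10⁶ / 5845 = 171.086 → 171 mireds.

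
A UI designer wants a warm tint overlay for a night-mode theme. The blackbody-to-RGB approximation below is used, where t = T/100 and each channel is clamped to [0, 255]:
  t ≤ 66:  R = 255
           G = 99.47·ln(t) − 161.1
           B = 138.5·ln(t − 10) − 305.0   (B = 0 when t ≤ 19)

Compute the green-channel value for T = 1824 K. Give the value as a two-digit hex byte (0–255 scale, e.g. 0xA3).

0x80

t = 1824/100 = 18.24; the t ≤ 66 branch applies.
G = 99.47·ln 18.24 − 161.1 = 99.47·2.9036 − 161.1 = 127.723.
Rounded: 128; in hex, 0x80.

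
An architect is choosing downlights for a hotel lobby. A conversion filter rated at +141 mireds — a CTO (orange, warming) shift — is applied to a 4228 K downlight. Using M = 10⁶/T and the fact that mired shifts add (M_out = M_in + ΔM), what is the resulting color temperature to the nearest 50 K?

2650 K

M_in = 10⁶/4228 = 236.52 mireds.
M_out = 236.52 + (+141) = 377.52 mireds.
T_out = 10⁶/377.52 = 2648.9 K → 2650 K.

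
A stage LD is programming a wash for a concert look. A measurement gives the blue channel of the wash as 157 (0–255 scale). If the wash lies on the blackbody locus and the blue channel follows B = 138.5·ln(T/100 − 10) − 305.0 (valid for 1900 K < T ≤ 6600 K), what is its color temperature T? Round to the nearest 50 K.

3800 K

ln(t − 10) = (157 + 305.0) / 138.5 = 3.3357.
t − 10 = e^3.3357 = 28.099, so t = 38.099.
T = 100·t = 3810 K → 3800 K to the nearest 50 K.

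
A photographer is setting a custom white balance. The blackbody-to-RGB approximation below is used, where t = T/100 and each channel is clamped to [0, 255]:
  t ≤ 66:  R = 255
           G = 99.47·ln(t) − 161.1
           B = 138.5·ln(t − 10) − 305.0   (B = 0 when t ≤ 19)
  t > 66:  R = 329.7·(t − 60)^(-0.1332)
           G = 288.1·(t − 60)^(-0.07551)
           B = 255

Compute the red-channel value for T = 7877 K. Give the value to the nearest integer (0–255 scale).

223

t = 7877/100 = 78.77; the t > 66 branch applies.
R = 329.7·(78.77 − 60)^(-0.1332) = 329.7·18.77^(-0.1332) = 329.7·0.67667 = 223.097.
Rounded: 223.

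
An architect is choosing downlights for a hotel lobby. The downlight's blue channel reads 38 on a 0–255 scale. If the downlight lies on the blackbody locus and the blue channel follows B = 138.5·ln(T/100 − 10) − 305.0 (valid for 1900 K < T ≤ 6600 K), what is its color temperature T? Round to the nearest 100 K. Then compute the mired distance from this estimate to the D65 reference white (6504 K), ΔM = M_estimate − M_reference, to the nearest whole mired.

ln(t − 10) = (38 + 305.0) / 138.5 = 2.4765.
t − 10 = e^2.4765 = 11.900, so t = 21.900.
T = 100·t = 2190 K → 2200 K to the nearest 100 K.
M_estimate = 10⁶/2200 = 454.55; M_reference = 10⁶/6504 = 153.75.
ΔM = 454.55 − 153.75 = 300.79 → +301 mireds.

+301 mireds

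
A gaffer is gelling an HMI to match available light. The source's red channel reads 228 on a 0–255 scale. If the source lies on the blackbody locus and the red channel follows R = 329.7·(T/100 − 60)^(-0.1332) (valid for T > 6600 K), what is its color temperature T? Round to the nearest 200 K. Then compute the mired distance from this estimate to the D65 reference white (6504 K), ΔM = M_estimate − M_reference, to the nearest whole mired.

-22 mireds

(t − 60)^(-0.1332) = 228/329.7 = 0.69154.
t − 60 = 0.69154^(1/-0.1332) = 0.69154^(-7.508) = 15.943, so t = 75.943.
T = 100·t = 7594 K → 7600 K to the nearest 200 K.
M_estimate = 10⁶/7600 = 131.58; M_reference = 10⁶/6504 = 153.75.
ΔM = 131.58 − 153.75 = -22.17 → -22 mireds.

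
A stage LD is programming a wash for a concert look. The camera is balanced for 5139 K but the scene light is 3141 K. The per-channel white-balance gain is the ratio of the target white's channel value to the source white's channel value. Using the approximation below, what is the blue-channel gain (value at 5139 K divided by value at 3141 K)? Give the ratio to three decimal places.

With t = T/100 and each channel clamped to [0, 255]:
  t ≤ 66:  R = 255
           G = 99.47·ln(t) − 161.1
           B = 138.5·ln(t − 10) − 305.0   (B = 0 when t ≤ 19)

1.765

At 3141 K (t = 31.41):
  B = 138.5·ln(31.41 − 10) − 305.0 = 138.5·ln 21.41 − 305.0 = 138.5·3.0639 − 305.0 = 119.344.
At 5139 K (t = 51.39):
  B = 138.5·ln(51.39 − 10) − 305.0 = 138.5·ln 41.39 − 305.0 = 138.5·3.7230 − 305.0 = 210.641.
Gain = 210.641 / 119.344 = 1.7650 → 1.765.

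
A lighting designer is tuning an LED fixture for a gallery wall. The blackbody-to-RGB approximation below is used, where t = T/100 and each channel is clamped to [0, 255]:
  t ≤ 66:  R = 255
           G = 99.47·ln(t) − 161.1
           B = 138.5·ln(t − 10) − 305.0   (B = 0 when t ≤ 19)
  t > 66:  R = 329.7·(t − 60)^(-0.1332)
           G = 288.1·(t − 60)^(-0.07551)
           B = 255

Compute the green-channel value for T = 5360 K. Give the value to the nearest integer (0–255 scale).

t = 5360/100 = 53.6; the t ≤ 66 branch applies.
G = 99.47·ln 53.6 − 161.1 = 99.47·3.9815 − 161.1 = 234.945.
Rounded: 235.

235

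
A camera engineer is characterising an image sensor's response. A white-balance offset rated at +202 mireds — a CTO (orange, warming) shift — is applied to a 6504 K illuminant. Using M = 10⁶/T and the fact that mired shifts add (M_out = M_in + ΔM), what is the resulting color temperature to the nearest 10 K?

M_in = 10⁶/6504 = 153.75 mireds.
M_out = 153.75 + (+202) = 355.75 mireds.
T_out = 10⁶/355.75 = 2811.0 K → 2810 K.

2810 K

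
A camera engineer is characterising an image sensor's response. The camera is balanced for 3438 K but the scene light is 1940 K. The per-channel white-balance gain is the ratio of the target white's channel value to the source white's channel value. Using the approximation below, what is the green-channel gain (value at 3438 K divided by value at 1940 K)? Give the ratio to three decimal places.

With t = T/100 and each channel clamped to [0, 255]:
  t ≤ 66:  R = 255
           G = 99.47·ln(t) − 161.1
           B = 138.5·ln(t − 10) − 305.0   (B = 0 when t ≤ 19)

At 1940 K (t = 19.4):
  G = 99.47·ln 19.4 − 161.1 = 99.47·2.9653 − 161.1 = 133.856.
At 3438 K (t = 34.38):
  G = 99.47·ln 34.38 − 161.1 = 99.47·3.5375 − 161.1 = 190.773.
Gain = 190.773 / 133.856 = 1.4252 → 1.425.

1.425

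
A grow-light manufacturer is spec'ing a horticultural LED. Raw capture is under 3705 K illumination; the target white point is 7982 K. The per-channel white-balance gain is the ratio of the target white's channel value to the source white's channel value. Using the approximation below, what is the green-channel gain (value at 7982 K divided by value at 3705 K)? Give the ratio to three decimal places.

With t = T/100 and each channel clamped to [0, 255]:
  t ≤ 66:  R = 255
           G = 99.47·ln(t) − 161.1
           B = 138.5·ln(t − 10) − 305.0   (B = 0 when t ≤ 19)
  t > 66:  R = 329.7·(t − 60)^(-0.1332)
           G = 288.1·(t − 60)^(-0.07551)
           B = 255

1.160

At 3705 K (t = 37.05):
  G = 99.47·ln 37.05 − 161.1 = 99.47·3.6123 − 161.1 = 198.212.
At 7982 K (t = 79.82):
  G = 288.1·(79.82 − 60)^(-0.07551) = 288.1·19.82^(-0.07551) = 288.1·0.79810 = 229.932.
Gain = 229.932 / 198.212 = 1.1600 → 1.160.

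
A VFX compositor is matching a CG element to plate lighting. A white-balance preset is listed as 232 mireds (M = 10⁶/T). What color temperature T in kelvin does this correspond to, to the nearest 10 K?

T = 10⁶ / 232 = 4310.34 K → 4310 K.

4310 K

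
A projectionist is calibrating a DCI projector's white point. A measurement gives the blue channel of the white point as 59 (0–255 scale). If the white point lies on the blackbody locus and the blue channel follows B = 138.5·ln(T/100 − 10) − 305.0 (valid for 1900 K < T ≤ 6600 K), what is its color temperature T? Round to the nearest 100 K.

ln(t − 10) = (59 + 305.0) / 138.5 = 2.6282.
t − 10 = e^2.6282 = 13.848, so t = 23.848.
T = 100·t = 2385 K → 2400 K to the nearest 100 K.

2400 K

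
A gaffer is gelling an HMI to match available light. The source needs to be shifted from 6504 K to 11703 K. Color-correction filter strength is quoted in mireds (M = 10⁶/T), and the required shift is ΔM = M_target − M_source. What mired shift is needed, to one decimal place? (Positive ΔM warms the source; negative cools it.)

-68.3 mireds

M_source = 10⁶/6504 = 153.752; M_target = 10⁶/11703 = 85.448.
ΔM = 85.448 − 153.752 = -68.303 → -68.3 mireds, a cooling shift.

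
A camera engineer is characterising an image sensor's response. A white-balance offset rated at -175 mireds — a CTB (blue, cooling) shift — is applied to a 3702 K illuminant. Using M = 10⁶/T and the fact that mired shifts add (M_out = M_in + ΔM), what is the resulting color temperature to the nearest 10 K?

M_in = 10⁶/3702 = 270.12 mireds.
M_out = 270.12 + (-175) = 95.12 mireds.
T_out = 10⁶/95.12 = 10512.6 K → 10510 K.

10510 K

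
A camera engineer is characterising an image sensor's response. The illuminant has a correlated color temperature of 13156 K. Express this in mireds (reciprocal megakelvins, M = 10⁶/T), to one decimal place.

M = 10⁶ / 13156 = 76.011 → 76.0 mireds.

76.0 mireds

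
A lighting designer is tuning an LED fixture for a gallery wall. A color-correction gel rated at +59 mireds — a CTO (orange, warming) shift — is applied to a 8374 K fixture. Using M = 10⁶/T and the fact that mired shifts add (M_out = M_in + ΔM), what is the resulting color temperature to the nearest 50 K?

5600 K

M_in = 10⁶/8374 = 119.42 mireds.
M_out = 119.42 + (+59) = 178.42 mireds.
T_out = 10⁶/178.42 = 5604.8 K → 5600 K.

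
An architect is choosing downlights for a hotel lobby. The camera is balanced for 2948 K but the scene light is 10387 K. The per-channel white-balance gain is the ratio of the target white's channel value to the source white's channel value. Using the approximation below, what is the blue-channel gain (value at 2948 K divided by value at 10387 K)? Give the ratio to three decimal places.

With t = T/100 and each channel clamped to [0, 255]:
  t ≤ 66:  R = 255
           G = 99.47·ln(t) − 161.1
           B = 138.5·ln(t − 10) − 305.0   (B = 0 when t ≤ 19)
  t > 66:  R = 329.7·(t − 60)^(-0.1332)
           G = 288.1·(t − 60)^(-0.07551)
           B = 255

At 10387 K (t = 103.87):
  B = 255 by definition for t > 66.
At 2948 K (t = 29.48):
  B = 138.5·ln(29.48 − 10) − 305.0 = 138.5·ln 19.48 − 305.0 = 138.5·2.9694 − 305.0 = 106.260.
Gain = 106.260 / 255.000 = 0.4167 → 0.417.

0.417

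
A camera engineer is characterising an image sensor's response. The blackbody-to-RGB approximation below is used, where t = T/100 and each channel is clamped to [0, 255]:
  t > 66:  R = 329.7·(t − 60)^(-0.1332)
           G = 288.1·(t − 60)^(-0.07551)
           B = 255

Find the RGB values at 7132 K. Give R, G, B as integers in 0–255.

R=239, G=240, B=255

t = 7132/100 = 71.32; the t > 66 branch applies.
R = 329.7·(71.32 − 60)^(-0.1332) = 329.7·11.32^(-0.1332) = 329.7·0.72382 = 238.642.
G = 288.1·(71.32 − 60)^(-0.07551) = 288.1·11.32^(-0.07551) = 288.1·0.83258 = 239.865.
B = 255 by definition for t > 66.
Rounded: (239, 240, 255).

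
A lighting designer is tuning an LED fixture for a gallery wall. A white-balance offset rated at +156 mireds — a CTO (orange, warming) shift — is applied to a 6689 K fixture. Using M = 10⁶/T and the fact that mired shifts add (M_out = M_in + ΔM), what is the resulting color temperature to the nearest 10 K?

M_in = 10⁶/6689 = 149.50 mireds.
M_out = 149.50 + (+156) = 305.50 mireds.
T_out = 10⁶/305.50 = 3273.3 K → 3270 K.

3270 K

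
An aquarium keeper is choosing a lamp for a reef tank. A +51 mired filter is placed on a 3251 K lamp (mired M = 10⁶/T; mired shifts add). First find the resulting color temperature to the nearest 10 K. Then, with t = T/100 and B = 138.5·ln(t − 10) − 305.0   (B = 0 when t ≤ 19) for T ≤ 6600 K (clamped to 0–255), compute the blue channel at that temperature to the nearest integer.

95

M_in = 10⁶/3251 = 307.60; M_out = 307.60 + (+51) = 358.60.
T_out = 10⁶/358.60 = 2788.6 K → 2790 K; t = 27.9.
B = 138.5·ln(27.9 − 10) − 305.0 = 138.5·ln 17.9 − 305.0 = 138.5·2.8848 − 305.0 = 94.545.
Rounded: 95.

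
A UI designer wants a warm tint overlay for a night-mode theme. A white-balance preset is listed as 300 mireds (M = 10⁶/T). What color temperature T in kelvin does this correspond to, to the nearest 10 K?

3330 K

T = 10⁶ / 300 = 3333.33 K → 3330 K.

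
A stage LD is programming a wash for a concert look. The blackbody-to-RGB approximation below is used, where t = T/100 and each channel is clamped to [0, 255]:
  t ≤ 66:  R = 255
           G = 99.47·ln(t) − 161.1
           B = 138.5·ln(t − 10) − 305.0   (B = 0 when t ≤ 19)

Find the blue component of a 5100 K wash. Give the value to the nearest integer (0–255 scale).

209

t = 5100/100 = 51; the t ≤ 66 branch applies.
B = 138.5·ln(51 − 10) − 305.0 = 138.5·ln 41 − 305.0 = 138.5·3.7136 − 305.0 = 209.330.
Rounded: 209.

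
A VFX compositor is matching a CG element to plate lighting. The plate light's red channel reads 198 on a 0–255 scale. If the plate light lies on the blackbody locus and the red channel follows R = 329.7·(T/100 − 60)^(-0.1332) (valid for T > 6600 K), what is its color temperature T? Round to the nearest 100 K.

(t − 60)^(-0.1332) = 198/329.7 = 0.60055.
t − 60 = 0.60055^(1/-0.1332) = 0.60055^(-7.508) = 45.980, so t = 105.980.
T = 100·t = 10598 K → 10600 K to the nearest 100 K.

10600 K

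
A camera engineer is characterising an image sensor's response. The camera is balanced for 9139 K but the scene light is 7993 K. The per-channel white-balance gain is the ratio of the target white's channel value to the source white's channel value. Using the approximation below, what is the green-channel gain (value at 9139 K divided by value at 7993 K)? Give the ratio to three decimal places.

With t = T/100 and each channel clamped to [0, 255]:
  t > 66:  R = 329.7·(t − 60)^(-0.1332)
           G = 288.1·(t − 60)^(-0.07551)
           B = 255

0.966

At 7993 K (t = 79.93):
  G = 288.1·(79.93 − 60)^(-0.07551) = 288.1·19.93^(-0.07551) = 288.1·0.79776 = 229.836.
At 9139 K (t = 91.39):
  G = 288.1·(91.39 − 60)^(-0.07551) = 288.1·31.39^(-0.07551) = 288.1·0.77086 = 222.086.
Gain = 222.086 / 229.836 = 0.9663 → 0.966.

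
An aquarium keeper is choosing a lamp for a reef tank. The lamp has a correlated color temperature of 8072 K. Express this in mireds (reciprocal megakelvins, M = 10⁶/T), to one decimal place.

123.9 mireds

M = 10⁶ / 8072 = 123.885 → 123.9 mireds.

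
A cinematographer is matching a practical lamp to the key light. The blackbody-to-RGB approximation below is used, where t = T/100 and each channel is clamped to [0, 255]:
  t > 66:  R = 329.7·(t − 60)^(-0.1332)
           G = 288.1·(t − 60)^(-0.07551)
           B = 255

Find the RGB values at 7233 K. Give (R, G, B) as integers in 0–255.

t = 7233/100 = 72.33; the t > 66 branch applies.
R = 329.7·(72.33 − 60)^(-0.1332) = 329.7·12.33^(-0.1332) = 329.7·0.71562 = 235.941.
G = 288.1·(72.33 − 60)^(-0.07551) = 288.1·12.33^(-0.07551) = 288.1·0.82722 = 238.322.
B = 255 by definition for t > 66.
Rounded: (236, 238, 255).

(236, 238, 255)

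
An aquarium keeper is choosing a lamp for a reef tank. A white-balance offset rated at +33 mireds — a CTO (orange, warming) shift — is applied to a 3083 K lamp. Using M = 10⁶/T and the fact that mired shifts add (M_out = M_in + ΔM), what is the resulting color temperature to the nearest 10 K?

2800 K

M_in = 10⁶/3083 = 324.36 mireds.
M_out = 324.36 + (+33) = 357.36 mireds.
T_out = 10⁶/357.36 = 2798.3 K → 2800 K.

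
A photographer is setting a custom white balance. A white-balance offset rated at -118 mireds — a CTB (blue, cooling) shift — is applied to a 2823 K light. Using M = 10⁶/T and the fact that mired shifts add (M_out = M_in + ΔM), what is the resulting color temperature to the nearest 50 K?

M_in = 10⁶/2823 = 354.23 mireds.
M_out = 354.23 + (-118) = 236.23 mireds.
T_out = 10⁶/236.23 = 4233.1 K → 4250 K.

4250 K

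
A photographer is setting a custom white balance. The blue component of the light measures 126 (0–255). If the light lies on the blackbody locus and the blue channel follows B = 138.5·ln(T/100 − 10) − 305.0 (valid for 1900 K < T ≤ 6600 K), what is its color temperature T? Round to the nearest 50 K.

3250 K

ln(t − 10) = (126 + 305.0) / 138.5 = 3.1119.
t − 10 = e^3.1119 = 22.464, so t = 32.464.
T = 100·t = 3246 K → 3250 K to the nearest 50 K.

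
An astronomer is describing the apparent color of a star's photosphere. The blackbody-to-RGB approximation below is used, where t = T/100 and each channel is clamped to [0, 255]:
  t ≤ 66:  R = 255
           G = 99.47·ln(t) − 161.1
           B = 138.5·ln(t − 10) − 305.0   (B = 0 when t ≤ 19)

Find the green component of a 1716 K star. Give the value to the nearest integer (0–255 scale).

122

t = 1716/100 = 17.16; the t ≤ 66 branch applies.
G = 99.47·ln 17.16 − 161.1 = 99.47·2.8426 − 161.1 = 121.652.
Rounded: 122.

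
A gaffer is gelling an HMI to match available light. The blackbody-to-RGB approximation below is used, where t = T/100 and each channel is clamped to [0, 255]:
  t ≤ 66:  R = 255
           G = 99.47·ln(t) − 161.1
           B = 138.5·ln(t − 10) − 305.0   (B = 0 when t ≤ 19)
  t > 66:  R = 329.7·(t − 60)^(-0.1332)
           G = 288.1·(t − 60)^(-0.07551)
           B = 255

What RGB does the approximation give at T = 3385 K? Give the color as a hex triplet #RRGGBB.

#FFBD86

t = 3385/100 = 33.85; the t ≤ 66 branch applies.
R = 255 by definition for t ≤ 66.
G = 99.47·ln 33.85 − 161.1 = 99.47·3.5219 − 161.1 = 189.227.
B = 138.5·ln(33.85 − 10) − 305.0 = 138.5·ln 23.85 − 305.0 = 138.5·3.1718 − 305.0 = 134.292.
Rounded: (255, 189, 134).
In hex: #FFBD86.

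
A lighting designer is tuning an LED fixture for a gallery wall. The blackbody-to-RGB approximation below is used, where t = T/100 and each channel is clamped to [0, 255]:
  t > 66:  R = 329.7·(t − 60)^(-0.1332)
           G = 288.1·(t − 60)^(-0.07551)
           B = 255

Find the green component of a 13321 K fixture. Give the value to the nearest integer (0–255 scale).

208

t = 13321/100 = 133.21; the t > 66 branch applies.
G = 288.1·(133.21 − 60)^(-0.07551) = 288.1·73.21^(-0.07551) = 288.1·0.72311 = 208.329.
Rounded: 208.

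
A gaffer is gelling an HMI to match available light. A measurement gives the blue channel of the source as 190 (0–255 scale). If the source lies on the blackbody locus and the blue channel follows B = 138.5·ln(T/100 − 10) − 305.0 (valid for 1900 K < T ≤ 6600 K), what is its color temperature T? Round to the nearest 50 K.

4550 K

ln(t − 10) = (190 + 305.0) / 138.5 = 3.5740.
t − 10 = e^3.5740 = 35.659, so t = 45.659.
T = 100·t = 4566 K → 4550 K to the nearest 50 K.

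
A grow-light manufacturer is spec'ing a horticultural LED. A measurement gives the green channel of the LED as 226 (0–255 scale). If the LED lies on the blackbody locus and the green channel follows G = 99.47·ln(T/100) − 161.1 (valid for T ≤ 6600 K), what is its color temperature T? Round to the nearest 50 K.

ln t = (226 + 161.1) / 99.47 = 3.8916.
t = e^3.8916 = 48.990.
T = 100·t = 4899 K → 4900 K to the nearest 50 K.

4900 K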